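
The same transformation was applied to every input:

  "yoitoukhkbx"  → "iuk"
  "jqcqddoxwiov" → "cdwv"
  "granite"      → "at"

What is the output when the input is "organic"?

gi

The rule is to keep one character in every 3, starting at position 3 (positions 3rd, 6th, 9th, ...).
So "organic" becomes "gi".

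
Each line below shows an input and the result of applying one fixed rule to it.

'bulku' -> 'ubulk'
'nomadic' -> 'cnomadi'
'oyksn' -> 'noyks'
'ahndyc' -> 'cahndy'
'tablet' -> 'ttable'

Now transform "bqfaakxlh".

hbqfaakxl

Each output is the input with this applied: move the last character to the front.
Doing the same to "bqfaakxlh": "hbqfaakxl".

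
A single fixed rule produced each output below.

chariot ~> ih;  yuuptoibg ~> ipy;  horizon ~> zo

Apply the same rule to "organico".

ig

Rule — reverse the string, then keep one character in every 3, starting at position 3 (positions 3rd, 6th, 9th, ...).
For "organico", step one produces "ocinagro"; step two turns that into "ig".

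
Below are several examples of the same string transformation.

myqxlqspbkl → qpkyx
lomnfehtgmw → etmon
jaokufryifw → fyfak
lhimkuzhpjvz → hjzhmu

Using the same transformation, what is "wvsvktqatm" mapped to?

tamvv

Looking at the pairs, the operation is to keep every other character starting from the second (positions 2nd, 4th, 6th, ...), then move the last 3 characters to the front (rotate right by 3).
"wvsvktqatm" → "vvtam" → "tamvv".
(Check on "lhimkuzhpjvz": → "hmuhjz" → "hjzhmu" ✓)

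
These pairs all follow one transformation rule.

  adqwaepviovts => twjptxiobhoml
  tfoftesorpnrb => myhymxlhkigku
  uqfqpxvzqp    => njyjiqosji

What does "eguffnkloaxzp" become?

xznyygdehtqsi

In each case the input is transformed by: shift every letter 7 places backward in the alphabet (wrapping around).
"eguffnkloaxzp" → "xznyygdehtqsi".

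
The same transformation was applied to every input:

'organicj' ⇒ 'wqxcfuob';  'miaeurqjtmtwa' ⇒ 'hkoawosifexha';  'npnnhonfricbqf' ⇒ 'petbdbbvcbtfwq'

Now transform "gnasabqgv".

eujubogop

Looking at the pairs, the operation is to move the last 3 characters to the front (rotate right by 3), then shift every letter 12 places backward in the alphabet (wrapping around).
For "gnasabqgv" the result is "eujubogop".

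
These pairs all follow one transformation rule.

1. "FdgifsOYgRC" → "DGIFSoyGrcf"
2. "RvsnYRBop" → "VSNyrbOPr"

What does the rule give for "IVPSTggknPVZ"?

Each output is the input with this applied: flip the case of every letter, then move the first character to the end.
For "IVPSTggknPVZ", step one produces "ivpstGGKNpvz"; step two turns that into "vpstGGKNpvzi".

vpstGGKNpvzi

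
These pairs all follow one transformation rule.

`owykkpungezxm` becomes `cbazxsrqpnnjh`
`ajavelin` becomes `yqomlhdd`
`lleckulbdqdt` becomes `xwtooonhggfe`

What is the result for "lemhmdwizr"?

czuppolkhg

Rule — sort the characters into reverse alphabetical order, then shift every letter 3 places forward in the alphabet (wrapping around).
"lemhmdwizr" → "zwrmmlihed" → "czuppolkhg".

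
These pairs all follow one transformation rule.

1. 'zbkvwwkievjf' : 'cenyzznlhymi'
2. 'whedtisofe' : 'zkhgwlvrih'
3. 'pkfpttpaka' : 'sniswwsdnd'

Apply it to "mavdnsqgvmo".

pdygqvtjypr

What's happening: shift every letter 3 places forward in the alphabet (wrapping around).
Doing the same to "mavdnsqgvmo": "pdygqvtjypr".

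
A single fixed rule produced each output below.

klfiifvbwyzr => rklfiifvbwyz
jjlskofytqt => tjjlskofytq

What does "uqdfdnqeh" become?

huqdfdnqe

The pattern: move the last character to the front.
"uqdfdnqeh" → "huqdfdnqe".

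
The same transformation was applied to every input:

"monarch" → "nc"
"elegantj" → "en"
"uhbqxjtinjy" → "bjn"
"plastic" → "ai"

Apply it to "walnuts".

The transformation: keep one character in every 3, starting at position 3 (positions 3rd, 6th, 9th, ...).
"walnuts" → "lt".

lt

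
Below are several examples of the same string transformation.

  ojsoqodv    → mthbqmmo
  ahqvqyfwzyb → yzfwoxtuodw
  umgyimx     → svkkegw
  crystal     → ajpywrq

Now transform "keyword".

ibcpwmu

What's happening: shift every letter 2 places backward in the alphabet (wrapping around), then take characters alternately from the front and the back (1st, last, 2nd, 2nd-last, ...).
"keyword" → "icwumpb" → "ibcpwmu".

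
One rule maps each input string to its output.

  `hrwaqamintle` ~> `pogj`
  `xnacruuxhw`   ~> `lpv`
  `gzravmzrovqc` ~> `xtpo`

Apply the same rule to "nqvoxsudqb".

The rule is to keep one character in every 3, starting at position 2 (positions 2nd, 5th, 8th, ...), then shift every letter 2 places backward in the alphabet (wrapping around).
So "nqvoxsudqb" becomes "ovb".
(Check on "hrwaqamintle": → "rqil" → "pogj" ✓)

ovb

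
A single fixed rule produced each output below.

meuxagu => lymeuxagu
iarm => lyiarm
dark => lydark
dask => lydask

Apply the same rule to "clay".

lyclay

The pattern: prepend "ly".
"clay" → "lyclay".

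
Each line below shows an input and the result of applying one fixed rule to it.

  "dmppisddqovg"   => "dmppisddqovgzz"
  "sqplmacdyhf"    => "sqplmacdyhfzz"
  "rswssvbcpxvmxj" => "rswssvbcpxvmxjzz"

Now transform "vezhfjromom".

In each case the input is transformed by: append "zz".
Applying that to "vezhfjromom" gives "vezhfjromomzz".

vezhfjromomzz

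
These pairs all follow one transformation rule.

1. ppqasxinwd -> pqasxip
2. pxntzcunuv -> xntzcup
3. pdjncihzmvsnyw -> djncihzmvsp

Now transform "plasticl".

lastp

In each case the input is transformed by: delete the last 3 characters, then move the first character to the end.
For "plasticl", step one produces "plast"; step two turns that into "lastp".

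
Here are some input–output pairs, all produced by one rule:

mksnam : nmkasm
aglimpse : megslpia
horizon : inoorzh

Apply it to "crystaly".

In each case the input is transformed by: take characters alternately from the front and the back (1st, last, 2nd, 2nd-last, ...), then swap the first and last characters.
"crystaly" → "tyrlyasc".

tyrlyasc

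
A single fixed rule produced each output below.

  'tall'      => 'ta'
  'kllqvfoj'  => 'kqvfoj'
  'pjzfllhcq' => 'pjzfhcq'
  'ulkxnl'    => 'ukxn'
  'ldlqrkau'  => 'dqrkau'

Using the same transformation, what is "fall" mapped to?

fa

The pattern: remove every "l".
"fall" → "fa".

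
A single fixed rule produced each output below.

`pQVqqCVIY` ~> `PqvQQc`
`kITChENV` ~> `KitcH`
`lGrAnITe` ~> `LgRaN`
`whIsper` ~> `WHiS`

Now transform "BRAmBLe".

braM

The transformation: delete the last 3 characters, then flip the case of every letter.
So "BRAmBLe" becomes "braM".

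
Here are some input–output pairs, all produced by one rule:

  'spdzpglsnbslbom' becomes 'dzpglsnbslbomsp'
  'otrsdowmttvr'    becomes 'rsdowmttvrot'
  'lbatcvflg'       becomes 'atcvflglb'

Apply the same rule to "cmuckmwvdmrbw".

uckmwvdmrbwcm

The transformation: move the first 2 characters to the end (rotate left by 2).
On "cmuckmwvdmrbw" that produces "uckmwvdmrbwcm".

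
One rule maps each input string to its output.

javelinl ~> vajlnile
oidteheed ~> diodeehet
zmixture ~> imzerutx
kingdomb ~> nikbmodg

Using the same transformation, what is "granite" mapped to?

The transformation: move the first 3 characters to the end (rotate left by 3), then reverse the string.
Applying that to "granite" gives "argetin".
(Check on "kingdomb": → "gdombkin" → "nikbmodg" ✓)

argetin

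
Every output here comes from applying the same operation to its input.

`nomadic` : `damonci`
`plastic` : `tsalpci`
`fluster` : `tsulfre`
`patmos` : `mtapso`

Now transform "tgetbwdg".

The rule is to reverse the string, then move the first 2 characters to the end (rotate left by 2).
Applying that to "tgetbwdg" gives "wbtegtgd".

wbtegtgd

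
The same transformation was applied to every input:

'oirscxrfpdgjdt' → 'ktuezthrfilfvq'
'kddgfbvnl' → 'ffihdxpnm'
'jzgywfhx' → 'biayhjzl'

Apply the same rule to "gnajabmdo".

What's happening: shift every letter 2 places forward in the alphabet (wrapping around), then move the first character to the end.
On "gnajabmdo": the first step gives "ipclcdofq", and the second then gives "pclcdofqi".

pclcdofqi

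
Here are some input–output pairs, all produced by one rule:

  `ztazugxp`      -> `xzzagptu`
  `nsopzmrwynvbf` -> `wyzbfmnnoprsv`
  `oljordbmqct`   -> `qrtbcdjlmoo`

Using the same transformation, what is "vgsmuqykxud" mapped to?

vxydgkmqsuu

Each output is the input with this applied: sort the characters into alphabetical order, then move the last 3 characters to the front (rotate right by 3).
"vgsmuqykxud" → "dgkmqsuuvxy" → "vxydgkmqsuu".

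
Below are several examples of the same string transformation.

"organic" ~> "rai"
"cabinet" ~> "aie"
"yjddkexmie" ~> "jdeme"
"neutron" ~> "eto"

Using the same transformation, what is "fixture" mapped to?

itr

The rule is to keep every other character starting from the second (positions 2nd, 4th, 6th, ...).
Doing the same to "fixture": "itr".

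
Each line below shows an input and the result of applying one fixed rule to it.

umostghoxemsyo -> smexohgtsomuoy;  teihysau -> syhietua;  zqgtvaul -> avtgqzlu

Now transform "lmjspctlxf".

ltcpsjmlfx

Each output is the input with this applied: move the last 2 characters to the front (rotate right by 2), then reverse the string.
On "lmjspctlxf" that produces "ltcpsjmlfx".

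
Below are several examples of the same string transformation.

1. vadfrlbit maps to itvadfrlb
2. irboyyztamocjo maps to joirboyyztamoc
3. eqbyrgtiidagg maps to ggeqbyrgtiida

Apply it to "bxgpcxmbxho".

hobxgpcxmbx

What's happening: move the last 2 characters to the front (rotate right by 2).
"bxgpcxmbxho" → "hobxgpcxmbx".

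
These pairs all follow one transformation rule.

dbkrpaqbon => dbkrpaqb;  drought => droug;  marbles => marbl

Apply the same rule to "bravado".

brava

In each case the input is transformed by: delete the last 2 characters.
On "bravado" that produces "brava".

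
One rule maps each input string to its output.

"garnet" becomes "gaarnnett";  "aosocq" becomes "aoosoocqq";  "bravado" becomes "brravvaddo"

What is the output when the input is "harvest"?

Each output is the input with this applied: repeat every character 3 times, then keep every other character starting from the second (positions 2nd, 4th, 6th, ...).
Starting from "harvest": after the first operation, "hhhaaarrrvvveeesssttt"; after the second, "haarvvesst".

haarvvesst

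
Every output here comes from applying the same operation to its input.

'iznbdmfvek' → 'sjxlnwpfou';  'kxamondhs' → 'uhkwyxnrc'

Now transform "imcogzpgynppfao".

swmyqjzqixzzpky

Looking at the pairs, the operation is to shift every letter 10 places forward in the alphabet (wrapping around).
On "imcogzpgynppfao" that produces "swmyqjzqixzzpky".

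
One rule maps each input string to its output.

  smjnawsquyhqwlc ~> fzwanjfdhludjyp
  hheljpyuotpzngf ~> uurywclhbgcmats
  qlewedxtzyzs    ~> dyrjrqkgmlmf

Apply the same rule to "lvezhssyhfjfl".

yirmuffluswsy

Looking at the pairs, the operation is to shift every letter 13 places forward in the alphabet (wrapping around) — i.e. ROT13.
"lvezhssyhfjfl" → "yirmuffluswsy".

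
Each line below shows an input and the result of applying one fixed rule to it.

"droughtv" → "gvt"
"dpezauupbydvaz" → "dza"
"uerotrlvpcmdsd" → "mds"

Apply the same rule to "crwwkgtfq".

ftq

The pattern: swap each adjacent pair of characters (1↔2, 3↔4, ...), then keep only the last 3 characters.
For "crwwkgtfq", step one produces "rcwwgkftq"; step two turns that into "ftq".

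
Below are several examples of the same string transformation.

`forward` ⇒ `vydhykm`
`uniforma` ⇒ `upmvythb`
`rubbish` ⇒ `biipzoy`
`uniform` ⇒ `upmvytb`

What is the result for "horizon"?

vypgvuo

The transformation: move the first character to the end, then shift every letter 7 places forward in the alphabet (wrapping around).
"horizon" → "orizonh" → "vypgvuo".
(Check on "rubbish": → "ubbishr" → "biipzoy" ✓)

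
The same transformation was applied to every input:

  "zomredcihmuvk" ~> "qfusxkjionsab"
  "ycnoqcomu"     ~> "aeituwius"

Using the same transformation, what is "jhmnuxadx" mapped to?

dpnstadgj

In each case the input is transformed by: shift every letter 6 places forward in the alphabet (wrapping around), then move the last character to the front.
Applying both steps to "jhmnuxadx": "pnstadgjd", then "dpnstadgj".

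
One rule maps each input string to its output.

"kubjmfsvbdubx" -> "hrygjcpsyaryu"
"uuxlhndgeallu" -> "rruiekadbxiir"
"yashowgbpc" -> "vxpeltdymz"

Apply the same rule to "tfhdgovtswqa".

qceadlsqptnx

What's happening: shift every letter 3 places backward in the alphabet (wrapping around).
Doing the same to "tfhdgovtswqa": "qceadlsqptnx".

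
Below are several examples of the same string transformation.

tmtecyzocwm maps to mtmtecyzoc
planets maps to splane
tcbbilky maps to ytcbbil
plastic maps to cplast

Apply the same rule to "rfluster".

What's happening: move the last character to the front, then delete the last character.
Doing the same to "rfluster": "rrflust".

rrflust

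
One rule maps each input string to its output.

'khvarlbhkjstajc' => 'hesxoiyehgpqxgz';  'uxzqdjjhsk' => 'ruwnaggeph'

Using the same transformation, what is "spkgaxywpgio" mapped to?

Looking at the pairs, the operation is to shift every letter 3 places backward in the alphabet (wrapping around).
For "spkgaxywpgio" the result is "pmhdxuvtmdfl".

pmhdxuvtmdfl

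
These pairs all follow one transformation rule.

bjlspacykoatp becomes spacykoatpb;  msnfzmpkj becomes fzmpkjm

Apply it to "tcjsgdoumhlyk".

sgdoumhlykt

Rule — move the first 3 characters to the end (rotate left by 3), then delete the last 2 characters.
So "tcjsgdoumhlyk" becomes "sgdoumhlykt".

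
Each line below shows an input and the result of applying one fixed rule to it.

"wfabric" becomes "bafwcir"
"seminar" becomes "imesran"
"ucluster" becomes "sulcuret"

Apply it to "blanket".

Each output is the input with this applied: reverse the string, then move the first 3 characters to the end (rotate left by 3).
Working it through for "blanket": intermediate "teknalb", final "nalbtek".

nalbtek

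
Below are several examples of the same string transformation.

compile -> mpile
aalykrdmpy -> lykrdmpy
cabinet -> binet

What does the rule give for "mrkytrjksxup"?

Each output is the input with this applied: delete the first 2 characters.
So "mrkytrjksxup" becomes "kytrjksxup".

kytrjksxup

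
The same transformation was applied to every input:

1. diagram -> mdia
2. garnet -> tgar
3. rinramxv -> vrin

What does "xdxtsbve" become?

What's happening: move the first 3 characters to the end (rotate left by 3), then keep only the last 4 characters.
For "xdxtsbve" the result is "exdx".
(Check on "rinramxv": → "ramxvrin" → "vrin" ✓)

exdx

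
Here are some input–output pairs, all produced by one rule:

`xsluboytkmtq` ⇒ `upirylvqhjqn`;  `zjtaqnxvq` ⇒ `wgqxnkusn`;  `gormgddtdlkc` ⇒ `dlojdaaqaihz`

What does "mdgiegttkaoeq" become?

jadfbdqqhxlbn

The transformation: shift every letter 3 places backward in the alphabet (wrapping around).
For "mdgiegttkaoeq" the result is "jadfbdqqhxlbn".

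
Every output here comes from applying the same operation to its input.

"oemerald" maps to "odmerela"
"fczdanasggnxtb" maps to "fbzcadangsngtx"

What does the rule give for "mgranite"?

mergnati

What's happening: move the last character to the front, then swap each adjacent pair of characters (1↔2, 3↔4, ...).
Working it through for "mgranite": intermediate "emgranit", final "mergnati".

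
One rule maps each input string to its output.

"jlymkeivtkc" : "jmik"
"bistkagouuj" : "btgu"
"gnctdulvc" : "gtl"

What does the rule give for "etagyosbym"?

egsm

The rule is to keep one character in every 3, starting at position 1 (positions 1st, 4th, 7th, ...).
Applying that to "etagyosbym" gives "egsm".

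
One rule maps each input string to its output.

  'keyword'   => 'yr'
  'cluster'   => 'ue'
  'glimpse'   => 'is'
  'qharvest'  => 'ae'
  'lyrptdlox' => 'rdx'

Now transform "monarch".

nc

Each output is the input with this applied: keep one character in every 3, starting at position 3 (positions 3rd, 6th, 9th, ...).
For "monarch" the result is "nc".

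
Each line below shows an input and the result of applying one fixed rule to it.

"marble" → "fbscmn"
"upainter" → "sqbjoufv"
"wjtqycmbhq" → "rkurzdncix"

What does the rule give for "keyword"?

The rule is to swap the first and last characters, then shift every letter 1 place forward in the alphabet (wrapping around).
For "keyword", step one produces "deywork"; step two turns that into "efzxpsl".
(Check on "wjtqycmbhq": → "qjtqycmbhw" → "rkurzdncix" ✓)

efzxpsl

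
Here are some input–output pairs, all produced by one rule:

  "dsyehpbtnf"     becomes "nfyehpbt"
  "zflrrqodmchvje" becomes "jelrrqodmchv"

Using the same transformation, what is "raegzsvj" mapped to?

vjegzs

In each case the input is transformed by: delete the first 2 characters, then move the last 2 characters to the front (rotate right by 2).
Applying both steps to "raegzsvj": "egzsvj", then "vjegzs".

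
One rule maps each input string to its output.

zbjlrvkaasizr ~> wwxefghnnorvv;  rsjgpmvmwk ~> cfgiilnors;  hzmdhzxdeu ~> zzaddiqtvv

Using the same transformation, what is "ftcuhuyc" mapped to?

What's happening: sort the characters into alphabetical order, then shift every letter 4 places backward in the alphabet (wrapping around).
"ftcuhuyc" → "ccfhtuuy" → "yybdpqqu".

yybdpqqu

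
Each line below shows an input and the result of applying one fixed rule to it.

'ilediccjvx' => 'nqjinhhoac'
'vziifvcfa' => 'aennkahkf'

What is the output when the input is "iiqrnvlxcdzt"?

What's happening: shift every letter 5 places forward in the alphabet (wrapping around).
For "iiqrnvlxcdzt" the result is "nnvwsaqchiey".

nnvwsaqchiey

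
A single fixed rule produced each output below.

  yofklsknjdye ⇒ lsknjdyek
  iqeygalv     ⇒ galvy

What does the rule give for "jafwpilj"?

The rule is to delete the first 3 characters, then move the first character to the end.
Working it through for "jafwpilj": intermediate "wpilj", final "piljw".
(Check on "iqeygalv": → "ygalv" → "galvy" ✓)

piljw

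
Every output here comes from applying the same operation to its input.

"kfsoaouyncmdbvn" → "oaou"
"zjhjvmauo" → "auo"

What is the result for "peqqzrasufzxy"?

eau

In each case the input is transformed by: keep only the vowels.
So "peqqzrasufzxy" becomes "eau".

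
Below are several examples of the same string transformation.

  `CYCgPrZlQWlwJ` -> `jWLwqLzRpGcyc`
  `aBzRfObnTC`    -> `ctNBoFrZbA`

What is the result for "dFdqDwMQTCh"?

HctqmWdQDfD

What's happening: flip the case of every letter, then reverse the string.
Applying both steps to "dFdqDwMQTCh": "DfDQdWmqtcH", then "HctqmWdQDfD".
(Check on "aBzRfObnTC": → "AbZrFoBNtc" → "ctNBoFrZbA" ✓)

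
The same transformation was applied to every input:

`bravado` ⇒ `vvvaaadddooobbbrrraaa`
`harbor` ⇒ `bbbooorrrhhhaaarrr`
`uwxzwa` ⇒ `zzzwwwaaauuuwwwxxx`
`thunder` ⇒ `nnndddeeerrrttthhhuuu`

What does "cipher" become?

hhheeerrrccciiippp

What's happening: move the first 3 characters to the end (rotate left by 3), then repeat every character 3 times.
So "cipher" becomes "hhheeerrrccciiippp".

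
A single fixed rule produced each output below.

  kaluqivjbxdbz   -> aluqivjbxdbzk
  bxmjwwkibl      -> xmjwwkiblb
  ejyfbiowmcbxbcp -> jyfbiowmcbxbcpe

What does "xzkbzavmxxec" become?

zkbzavmxxecx

Rule — move the first character to the end.
For "xzkbzavmxxec" the result is "zkbzavmxxecx".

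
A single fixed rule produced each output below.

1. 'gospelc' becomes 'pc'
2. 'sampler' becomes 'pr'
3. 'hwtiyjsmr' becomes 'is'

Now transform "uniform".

The rule is to keep one character in every 3, starting at position 1 (positions 1st, 4th, 7th, ...), then delete the first character.
For "uniform", step one produces "ufm"; step two turns that into "fm".

fm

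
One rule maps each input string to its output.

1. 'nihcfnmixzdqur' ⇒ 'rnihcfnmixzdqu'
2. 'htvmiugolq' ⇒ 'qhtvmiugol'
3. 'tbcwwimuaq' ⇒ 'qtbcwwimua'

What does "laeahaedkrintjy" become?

ylaeahaedkrintj

Looking at the pairs, the operation is to move the last character to the front.
"laeahaedkrintjy" → "ylaeahaedkrintj".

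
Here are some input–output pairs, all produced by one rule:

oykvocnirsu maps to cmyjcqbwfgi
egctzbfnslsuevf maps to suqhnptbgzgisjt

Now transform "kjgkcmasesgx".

Looking at the pairs, the operation is to shift every letter 12 places backward in the alphabet (wrapping around).
So "kjgkcmasesgx" becomes "yxuyqaogsgul".

yxuyqaogsgul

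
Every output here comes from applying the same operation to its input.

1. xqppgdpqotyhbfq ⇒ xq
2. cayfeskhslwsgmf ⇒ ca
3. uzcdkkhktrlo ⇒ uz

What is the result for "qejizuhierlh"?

qe

Looking at the pairs, the operation is to keep only the first 2 characters.
For "qejizuhierlh" the result is "qe".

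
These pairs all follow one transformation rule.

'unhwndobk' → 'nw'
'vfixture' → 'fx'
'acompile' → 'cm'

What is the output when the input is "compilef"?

op

The transformation: keep every other character starting from the second (positions 2nd, 4th, 6th, ...), then delete the last 2 characters.
For "compilef", step one produces "oplf"; step two turns that into "op".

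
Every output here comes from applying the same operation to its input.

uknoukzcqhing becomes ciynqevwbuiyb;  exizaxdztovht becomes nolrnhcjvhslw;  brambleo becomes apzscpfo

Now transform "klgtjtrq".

The pattern: shift every letter 12 places backward in the alphabet (wrapping around), then move the first 3 characters to the end (rotate left by 3).
For "klgtjtrq", step one produces "yzuhxhfe"; step two turns that into "hxhfeyzu".

hxhfeyzu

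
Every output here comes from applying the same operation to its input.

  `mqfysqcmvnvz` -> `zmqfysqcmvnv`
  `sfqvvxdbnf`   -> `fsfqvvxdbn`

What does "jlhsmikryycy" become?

What's happening: move the last character to the front.
For "jlhsmikryycy" the result is "yjlhsmikryyc".

yjlhsmikryyc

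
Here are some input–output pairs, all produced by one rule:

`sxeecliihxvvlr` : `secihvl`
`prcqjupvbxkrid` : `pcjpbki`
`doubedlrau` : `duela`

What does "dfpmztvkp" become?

dpzvp

The transformation: keep every other character starting from the first (positions 1st, 3rd, 5th, ...).
Applying that to "dfpmztvkp" gives "dpzvp".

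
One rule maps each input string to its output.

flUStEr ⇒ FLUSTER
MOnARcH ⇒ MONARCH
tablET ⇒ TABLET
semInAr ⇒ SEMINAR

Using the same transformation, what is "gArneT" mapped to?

GARNET

Looking at the pairs, the operation is to convert every letter to uppercase.
For "gArneT" the result is "GARNET".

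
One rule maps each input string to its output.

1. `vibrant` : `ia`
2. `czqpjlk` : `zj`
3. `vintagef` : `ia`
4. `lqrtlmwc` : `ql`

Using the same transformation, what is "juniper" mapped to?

Rule — move the last character to the front, then keep one character in every 3, starting at position 3 (positions 3rd, 6th, 9th, ...).
"juniper" → "rjunipe" → "up".

up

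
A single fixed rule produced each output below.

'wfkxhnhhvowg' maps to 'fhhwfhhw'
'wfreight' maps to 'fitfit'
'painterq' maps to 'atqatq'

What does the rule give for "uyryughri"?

Rule — keep one character in every 3, starting at position 2 (positions 2nd, 5th, 8th, ...), then write the whole string twice.
Starting from "uyryughri": after the first operation, "yur"; after the second, "yuryur".
(Check on "painterq": → "atq" → "atqatq" ✓)

yuryur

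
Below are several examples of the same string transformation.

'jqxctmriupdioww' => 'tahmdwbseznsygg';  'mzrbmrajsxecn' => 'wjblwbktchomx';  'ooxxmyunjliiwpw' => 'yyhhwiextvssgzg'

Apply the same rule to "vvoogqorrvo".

ffyyqaybbfy

Each output is the input with this applied: shift every letter 10 places forward in the alphabet (wrapping around).
Applying that to "vvoogqorrvo" gives "ffyyqaybbfy".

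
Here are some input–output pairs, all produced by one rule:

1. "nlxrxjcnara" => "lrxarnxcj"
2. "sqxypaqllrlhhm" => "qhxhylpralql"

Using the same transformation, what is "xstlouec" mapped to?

What's happening: take characters alternately from the front and the back (1st, last, 2nd, 2nd-last, ...), then delete the first 2 characters.
For "xstlouec", step one produces "xcsetulo"; step two turns that into "setulo".
(Check on "nlxrxjcnara": → "nalrxarnxcj" → "lrxarnxcj" ✓)

setulo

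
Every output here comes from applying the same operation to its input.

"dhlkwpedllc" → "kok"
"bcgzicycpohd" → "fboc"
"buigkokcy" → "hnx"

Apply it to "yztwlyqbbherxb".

sxaq

The transformation: shift every letter 1 place backward in the alphabet (wrapping around), then keep one character in every 3, starting at position 3 (positions 3rd, 6th, 9th, ...).
Working it through for "yztwlyqbbherxb": intermediate "xysvkxpaagdqwa", final "sxaq".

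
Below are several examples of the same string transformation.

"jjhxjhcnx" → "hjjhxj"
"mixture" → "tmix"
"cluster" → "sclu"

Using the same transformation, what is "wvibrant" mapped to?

rwvib

Rule — delete the last 3 characters, then move the last character to the front.
"wvibrant" → "rwvib".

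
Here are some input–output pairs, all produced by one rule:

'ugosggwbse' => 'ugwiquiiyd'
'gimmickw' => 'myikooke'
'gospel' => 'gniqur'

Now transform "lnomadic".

kenpqocf

Rule — move the last 2 characters to the front (rotate right by 2), then shift every letter 2 places forward in the alphabet (wrapping around).
So "lnomadic" becomes "kenpqocf".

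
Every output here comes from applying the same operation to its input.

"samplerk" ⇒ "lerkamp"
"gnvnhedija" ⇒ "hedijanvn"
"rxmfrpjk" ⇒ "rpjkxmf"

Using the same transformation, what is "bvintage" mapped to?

tagevin

The rule is to delete the first character, then move the first 3 characters to the end (rotate left by 3).
Working it through for "bvintage": intermediate "vintage", final "tagevin".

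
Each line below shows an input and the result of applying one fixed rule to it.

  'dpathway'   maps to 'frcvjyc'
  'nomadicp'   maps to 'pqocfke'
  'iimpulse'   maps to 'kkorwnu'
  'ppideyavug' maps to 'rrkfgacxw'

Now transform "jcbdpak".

ledfrc

Rule — shift every letter 2 places forward in the alphabet (wrapping around), then delete the last character.
Working it through for "jcbdpak": intermediate "ledfrcm", final "ledfrc".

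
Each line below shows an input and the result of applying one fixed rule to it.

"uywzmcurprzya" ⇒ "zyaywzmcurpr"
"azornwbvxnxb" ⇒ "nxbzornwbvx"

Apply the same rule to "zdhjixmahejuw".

The pattern: delete the first character, then move the last 3 characters to the front (rotate right by 3).
Applying both steps to "zdhjixmahejuw": "dhjixmahejuw", then "juwdhjixmahe".

juwdhjixmahe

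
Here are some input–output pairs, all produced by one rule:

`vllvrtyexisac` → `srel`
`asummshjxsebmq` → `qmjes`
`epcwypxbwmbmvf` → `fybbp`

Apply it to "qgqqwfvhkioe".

What's happening: keep one character in every 3, starting at position 2 (positions 2nd, 5th, 8th, ...), then swap the first and last characters.
On "qgqqwfvhkioe" that produces "owhg".

owhg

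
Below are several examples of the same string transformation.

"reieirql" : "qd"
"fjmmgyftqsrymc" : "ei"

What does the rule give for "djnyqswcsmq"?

ci

In each case the input is transformed by: shift every letter 1 place backward in the alphabet (wrapping around), then keep only the first 2 characters.
"djnyqswcsmq" → "cimxprvbrlp" → "ci".
(Check on "reieirql": → "qdhdhqpk" → "qd" ✓)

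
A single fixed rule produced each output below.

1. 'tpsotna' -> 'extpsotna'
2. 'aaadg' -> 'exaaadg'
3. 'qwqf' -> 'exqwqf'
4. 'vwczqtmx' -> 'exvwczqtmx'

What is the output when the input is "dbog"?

exdbog

What's happening: prepend "ex".
On "dbog" that produces "exdbog".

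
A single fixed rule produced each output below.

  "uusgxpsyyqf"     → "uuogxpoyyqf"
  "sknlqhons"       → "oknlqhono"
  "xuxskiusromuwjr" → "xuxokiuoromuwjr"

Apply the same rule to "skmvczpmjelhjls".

okmvczpmjelhjlo

The pattern: replace every "s" with "o".
So "skmvczpmjelhjls" becomes "okmvczpmjelhjlo".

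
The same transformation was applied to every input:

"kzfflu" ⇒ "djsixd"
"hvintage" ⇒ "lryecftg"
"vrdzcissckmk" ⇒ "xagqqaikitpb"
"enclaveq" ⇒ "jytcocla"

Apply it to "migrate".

pyrckge

The transformation: shift every letter 2 places backward in the alphabet (wrapping around), then move the first 3 characters to the end (rotate left by 3).
Working it through for "migrate": intermediate "kgepyrc", final "pyrckge".
(Check on "vrdzcissckmk": → "tpbxagqqaiki" → "xagqqaikitpb" ✓)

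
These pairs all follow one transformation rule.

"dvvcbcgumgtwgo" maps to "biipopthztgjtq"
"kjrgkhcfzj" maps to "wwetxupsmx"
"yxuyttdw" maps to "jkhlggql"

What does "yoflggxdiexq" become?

What's happening: swap the first and last characters, then shift every letter 13 places forward in the alphabet (wrapping around) — i.e. ROT13.
Starting from "yoflggxdiexq": after the first operation, "qoflggxdiexy"; after the second, "dbsyttkqvrkl".

dbsyttkqvrkl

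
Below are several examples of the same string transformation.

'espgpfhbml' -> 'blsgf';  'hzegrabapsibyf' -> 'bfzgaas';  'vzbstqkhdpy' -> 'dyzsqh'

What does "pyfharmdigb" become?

ibyhrd

The transformation: move the last 3 characters to the front (rotate right by 3), then keep every other character starting from the first (positions 1st, 3rd, 5th, ...).
"pyfharmdigb" → "igbpyfharmd" → "ibyhrd".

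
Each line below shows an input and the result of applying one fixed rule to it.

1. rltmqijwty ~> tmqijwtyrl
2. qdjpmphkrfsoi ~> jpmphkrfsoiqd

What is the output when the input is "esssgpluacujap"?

ssgpluacujapes

Looking at the pairs, the operation is to move the first 2 characters to the end (rotate left by 2).
Doing the same to "esssgpluacujap": "ssgpluacujapes".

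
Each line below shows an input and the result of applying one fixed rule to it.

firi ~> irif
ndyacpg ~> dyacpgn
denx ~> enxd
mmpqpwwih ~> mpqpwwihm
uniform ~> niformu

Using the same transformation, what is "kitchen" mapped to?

In each case the input is transformed by: move the first character to the end.
For "kitchen" the result is "itchenk".

itchenk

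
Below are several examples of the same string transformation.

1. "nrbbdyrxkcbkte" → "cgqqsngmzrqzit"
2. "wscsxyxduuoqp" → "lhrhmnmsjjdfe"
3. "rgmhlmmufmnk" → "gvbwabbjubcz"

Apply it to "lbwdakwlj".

What's happening: shift every letter 11 places backward in the alphabet (wrapping around).
For "lbwdakwlj" the result is "aqlspzlay".

aqlspzlay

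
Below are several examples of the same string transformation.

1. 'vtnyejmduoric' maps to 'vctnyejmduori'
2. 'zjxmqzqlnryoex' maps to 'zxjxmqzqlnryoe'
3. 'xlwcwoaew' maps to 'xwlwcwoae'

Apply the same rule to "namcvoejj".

njamcvoej

The pattern: swap the first and last characters, then move the last character to the front.
On "namcvoejj": the first step gives "jamcvoejn", and the second then gives "njamcvoej".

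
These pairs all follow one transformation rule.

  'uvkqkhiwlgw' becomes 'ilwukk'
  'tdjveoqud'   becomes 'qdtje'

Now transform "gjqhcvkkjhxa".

kjxgqc

The pattern: keep every other character starting from the first (positions 1st, 3rd, 5th, ...), then move the first 3 characters to the end (rotate left by 3).
For "gjqhcvkkjhxa" the result is "kjxgqc".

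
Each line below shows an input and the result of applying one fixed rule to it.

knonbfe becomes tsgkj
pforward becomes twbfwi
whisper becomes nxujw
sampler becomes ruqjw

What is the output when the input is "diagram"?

Rule — delete the first 2 characters, then shift every letter 5 places forward in the alphabet (wrapping around).
Applying both steps to "diagram": "agram", then "flwfr".

flwfr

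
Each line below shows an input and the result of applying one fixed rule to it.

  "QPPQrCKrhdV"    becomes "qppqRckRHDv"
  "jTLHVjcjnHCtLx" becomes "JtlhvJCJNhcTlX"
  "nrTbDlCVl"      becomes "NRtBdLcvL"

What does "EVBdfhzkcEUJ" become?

The rule is to flip the case of every letter.
So "EVBdfhzkcEUJ" becomes "evbDFHZKCeuj".

evbDFHZKCeuj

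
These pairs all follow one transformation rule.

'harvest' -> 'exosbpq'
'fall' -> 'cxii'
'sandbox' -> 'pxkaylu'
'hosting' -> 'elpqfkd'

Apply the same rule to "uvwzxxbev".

rstwuuybs

The pattern: shift every letter 3 places backward in the alphabet (wrapping around).
So "uvwzxxbev" becomes "rstwuuybs".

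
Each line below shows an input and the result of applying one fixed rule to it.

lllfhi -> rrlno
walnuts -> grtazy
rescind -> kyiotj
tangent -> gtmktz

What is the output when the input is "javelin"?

What's happening: shift every letter 6 places forward in the alphabet (wrapping around), then delete the first character.
Applying both steps to "javelin": "pgbkrot", then "gbkrot".

gbkrot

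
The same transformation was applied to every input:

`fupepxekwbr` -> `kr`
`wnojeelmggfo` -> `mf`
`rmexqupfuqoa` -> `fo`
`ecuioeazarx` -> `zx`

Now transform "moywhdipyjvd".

The pattern: keep one character in every 3, starting at position 2 (positions 2nd, 5th, 8th, ...), then delete the first 2 characters.
Applying both steps to "moywhdipyjvd": "ohpv", then "pv".

pv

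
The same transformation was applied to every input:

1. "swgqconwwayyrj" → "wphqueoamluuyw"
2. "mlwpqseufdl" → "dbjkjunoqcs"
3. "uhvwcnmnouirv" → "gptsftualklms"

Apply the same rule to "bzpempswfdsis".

In each case the input is transformed by: shift every letter 2 places backward in the alphabet (wrapping around), then move the last 3 characters to the front (rotate right by 3).
Applying both steps to "bzpempswfdsis": "zxncknqudbqgq", then "qgqzxncknqudb".
(Check on "uhvwcnmnouirv": → "sftualklmsgpt" → "gptsftualklms" ✓)

qgqzxncknqudb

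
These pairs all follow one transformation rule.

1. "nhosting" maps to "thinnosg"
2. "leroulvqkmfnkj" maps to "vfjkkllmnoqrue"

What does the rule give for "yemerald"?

Rule — sort the characters into alphabetical order, then swap the first and last characters.
On "yemerald": the first step gives "adeelmry", and the second then gives "ydeelmra".

ydeelmra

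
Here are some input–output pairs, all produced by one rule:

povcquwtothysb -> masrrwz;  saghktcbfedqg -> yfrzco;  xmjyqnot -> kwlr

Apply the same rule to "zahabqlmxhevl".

yyokft

Looking at the pairs, the operation is to keep every other character starting from the second (positions 2nd, 4th, 6th, ...), then shift every letter 2 places backward in the alphabet (wrapping around).
Starting from "zahabqlmxhevl": after the first operation, "aaqmhv"; after the second, "yyokft".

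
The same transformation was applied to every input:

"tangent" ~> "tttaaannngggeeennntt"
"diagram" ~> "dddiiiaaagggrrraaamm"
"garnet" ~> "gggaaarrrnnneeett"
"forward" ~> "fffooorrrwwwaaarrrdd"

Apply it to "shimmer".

The pattern: repeat every character 3 times, then delete the last character.
For "shimmer", step one produces "ssshhhiiimmmmmmeeerrr"; step two turns that into "ssshhhiiimmmmmmeeerr".

ssshhhiiimmmmmmeeerr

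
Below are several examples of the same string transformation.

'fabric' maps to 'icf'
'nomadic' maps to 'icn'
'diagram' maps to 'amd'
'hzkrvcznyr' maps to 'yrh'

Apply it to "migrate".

tem

Looking at the pairs, the operation is to move the last 2 characters to the front (rotate right by 2), then keep only the first 3 characters.
Working it through for "migrate": intermediate "temigra", final "tem".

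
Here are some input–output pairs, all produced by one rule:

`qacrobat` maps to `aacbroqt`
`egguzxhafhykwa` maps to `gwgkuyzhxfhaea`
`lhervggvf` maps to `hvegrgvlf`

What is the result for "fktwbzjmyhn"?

khtywmbjzfn

The rule is to take characters alternately from the front and the back (1st, last, 2nd, 2nd-last, ...), then move the first 2 characters to the end (rotate left by 2).
"fktwbzjmyhn" → "fnkhtywmbjz" → "khtywmbjzfn".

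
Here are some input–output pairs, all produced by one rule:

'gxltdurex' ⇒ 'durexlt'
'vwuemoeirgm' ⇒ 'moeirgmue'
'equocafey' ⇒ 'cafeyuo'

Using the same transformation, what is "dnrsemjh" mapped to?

The pattern: delete the first 2 characters, then move the first 2 characters to the end (rotate left by 2).
Working it through for "dnrsemjh": intermediate "rsemjh", final "emjhrs".

emjhrs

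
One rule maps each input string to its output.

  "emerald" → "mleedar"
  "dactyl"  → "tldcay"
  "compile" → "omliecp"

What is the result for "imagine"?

The rule is to sort the characters into reverse alphabetical order, then move the first character to the end.
Applying both steps to "imagine": "nmiigea", then "miigean".

miigean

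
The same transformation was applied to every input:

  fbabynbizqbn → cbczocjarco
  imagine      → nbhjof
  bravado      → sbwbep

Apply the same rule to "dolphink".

pmqijol

Looking at the pairs, the operation is to delete the first character, then shift every letter 1 place forward in the alphabet (wrapping around).
Working it through for "dolphink": intermediate "olphink", final "pmqijol".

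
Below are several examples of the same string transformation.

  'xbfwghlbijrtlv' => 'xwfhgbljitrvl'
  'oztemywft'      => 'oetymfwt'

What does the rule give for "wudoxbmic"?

Rule — swap each adjacent pair of characters (1↔2, 3↔4, ...), then delete the first character.
Starting from "wudoxbmic": after the first operation, "uwodbximc"; after the second, "wodbximc".

wodbximc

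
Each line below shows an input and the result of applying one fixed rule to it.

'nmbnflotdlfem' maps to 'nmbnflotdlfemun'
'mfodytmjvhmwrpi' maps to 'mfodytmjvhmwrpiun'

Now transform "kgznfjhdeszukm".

Looking at the pairs, the operation is to append "un".
For "kgznfjhdeszukm" the result is "kgznfjhdeszukmun".

kgznfjhdeszukmun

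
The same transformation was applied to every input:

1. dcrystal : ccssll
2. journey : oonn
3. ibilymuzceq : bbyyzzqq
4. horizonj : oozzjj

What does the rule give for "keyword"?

The transformation: keep one character in every 3, starting at position 2 (positions 2nd, 5th, 8th, ...), then double every character.
Starting from "keyword": after the first operation, "eo"; after the second, "eeoo".
(Check on "journey": → "on" → "oonn" ✓)

eeoo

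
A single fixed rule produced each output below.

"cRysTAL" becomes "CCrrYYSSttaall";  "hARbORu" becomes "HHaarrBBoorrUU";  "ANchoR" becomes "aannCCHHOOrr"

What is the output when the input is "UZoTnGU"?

uuzzOOttNNgguu

Looking at the pairs, the operation is to flip the case of every letter, then double every character.
Starting from "UZoTnGU": after the first operation, "uzOtNgu"; after the second, "uuzzOOttNNgguu".
(Check on "cRysTAL": → "CrYStal" → "CCrrYYSSttaall" ✓)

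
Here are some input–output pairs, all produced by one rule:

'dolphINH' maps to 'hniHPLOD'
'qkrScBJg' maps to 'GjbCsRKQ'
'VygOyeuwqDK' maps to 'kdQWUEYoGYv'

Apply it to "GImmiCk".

KcIMMig

Looking at the pairs, the operation is to reverse the string, then flip the case of every letter.
On "GImmiCk": the first step gives "kCimmIG", and the second then gives "KcIMMig".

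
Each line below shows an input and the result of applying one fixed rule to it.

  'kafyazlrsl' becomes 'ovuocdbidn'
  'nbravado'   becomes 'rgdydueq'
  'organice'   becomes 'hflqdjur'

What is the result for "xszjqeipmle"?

hopslhtmcva

In each case the input is transformed by: shift every letter 3 places forward in the alphabet (wrapping around), then reverse the string.
Starting from "xszjqeipmle": after the first operation, "avcmthlspoh"; after the second, "hopslhtmcva".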